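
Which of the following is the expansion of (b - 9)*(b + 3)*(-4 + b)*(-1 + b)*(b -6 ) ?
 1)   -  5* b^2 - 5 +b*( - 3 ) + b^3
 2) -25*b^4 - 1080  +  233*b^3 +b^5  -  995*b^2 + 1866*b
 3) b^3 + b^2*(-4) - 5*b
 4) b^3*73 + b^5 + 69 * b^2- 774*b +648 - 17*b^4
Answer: 4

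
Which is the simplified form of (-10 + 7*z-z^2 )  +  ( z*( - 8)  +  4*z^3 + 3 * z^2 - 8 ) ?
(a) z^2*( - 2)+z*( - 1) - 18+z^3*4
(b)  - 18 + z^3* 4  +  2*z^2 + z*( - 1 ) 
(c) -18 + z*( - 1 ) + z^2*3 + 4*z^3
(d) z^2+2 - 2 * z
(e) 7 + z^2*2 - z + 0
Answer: b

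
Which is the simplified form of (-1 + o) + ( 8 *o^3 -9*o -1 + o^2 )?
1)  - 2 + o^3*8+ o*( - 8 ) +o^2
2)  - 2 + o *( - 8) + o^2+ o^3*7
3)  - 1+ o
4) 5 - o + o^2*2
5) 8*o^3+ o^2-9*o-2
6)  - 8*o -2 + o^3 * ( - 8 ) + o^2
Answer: 1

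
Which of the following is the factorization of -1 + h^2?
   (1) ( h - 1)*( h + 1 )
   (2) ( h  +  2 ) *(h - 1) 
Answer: 1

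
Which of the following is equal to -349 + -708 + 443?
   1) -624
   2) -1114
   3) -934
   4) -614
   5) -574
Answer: 4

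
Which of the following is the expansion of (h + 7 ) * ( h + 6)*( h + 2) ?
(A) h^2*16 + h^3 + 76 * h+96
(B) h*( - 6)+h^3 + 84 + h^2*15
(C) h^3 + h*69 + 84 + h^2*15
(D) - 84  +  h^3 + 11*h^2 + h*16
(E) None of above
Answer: E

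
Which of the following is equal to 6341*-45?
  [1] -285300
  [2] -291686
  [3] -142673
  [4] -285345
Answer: 4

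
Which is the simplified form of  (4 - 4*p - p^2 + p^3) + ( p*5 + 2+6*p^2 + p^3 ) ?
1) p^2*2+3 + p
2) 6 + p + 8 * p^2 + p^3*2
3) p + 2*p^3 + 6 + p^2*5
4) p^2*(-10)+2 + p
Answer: 3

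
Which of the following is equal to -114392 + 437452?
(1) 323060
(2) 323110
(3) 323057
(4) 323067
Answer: 1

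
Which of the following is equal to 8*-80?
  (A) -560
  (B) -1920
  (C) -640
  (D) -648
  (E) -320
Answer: C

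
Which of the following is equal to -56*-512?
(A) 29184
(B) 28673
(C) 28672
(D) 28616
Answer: C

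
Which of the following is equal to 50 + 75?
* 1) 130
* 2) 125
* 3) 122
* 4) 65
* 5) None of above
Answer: 2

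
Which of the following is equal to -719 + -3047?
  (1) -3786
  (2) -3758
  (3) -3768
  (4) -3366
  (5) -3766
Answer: 5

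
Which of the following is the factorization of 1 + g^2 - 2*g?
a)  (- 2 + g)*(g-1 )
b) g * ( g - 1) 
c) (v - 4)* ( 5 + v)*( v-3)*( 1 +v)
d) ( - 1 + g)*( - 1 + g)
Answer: d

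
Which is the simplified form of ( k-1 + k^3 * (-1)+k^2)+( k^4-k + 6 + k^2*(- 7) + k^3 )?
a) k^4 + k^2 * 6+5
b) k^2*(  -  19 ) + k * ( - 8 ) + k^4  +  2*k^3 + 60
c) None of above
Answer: c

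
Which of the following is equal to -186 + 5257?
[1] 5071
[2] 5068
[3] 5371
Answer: 1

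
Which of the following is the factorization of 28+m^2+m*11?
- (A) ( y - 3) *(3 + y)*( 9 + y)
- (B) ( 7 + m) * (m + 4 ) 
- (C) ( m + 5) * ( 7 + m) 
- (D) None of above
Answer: B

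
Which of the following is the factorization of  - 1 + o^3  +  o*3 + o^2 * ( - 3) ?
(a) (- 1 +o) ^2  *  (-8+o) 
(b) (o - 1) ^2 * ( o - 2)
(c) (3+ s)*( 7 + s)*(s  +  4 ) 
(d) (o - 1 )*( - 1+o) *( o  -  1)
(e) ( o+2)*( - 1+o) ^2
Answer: d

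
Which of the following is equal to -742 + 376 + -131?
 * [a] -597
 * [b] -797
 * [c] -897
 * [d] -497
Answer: d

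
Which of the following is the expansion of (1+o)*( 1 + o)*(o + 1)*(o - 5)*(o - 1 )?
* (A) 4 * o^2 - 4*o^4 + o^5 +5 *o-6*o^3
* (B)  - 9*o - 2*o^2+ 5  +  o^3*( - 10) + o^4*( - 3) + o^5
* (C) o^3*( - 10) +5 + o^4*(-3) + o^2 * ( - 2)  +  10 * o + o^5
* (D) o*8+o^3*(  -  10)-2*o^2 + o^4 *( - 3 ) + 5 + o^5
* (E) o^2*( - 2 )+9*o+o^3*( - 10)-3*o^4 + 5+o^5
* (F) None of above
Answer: E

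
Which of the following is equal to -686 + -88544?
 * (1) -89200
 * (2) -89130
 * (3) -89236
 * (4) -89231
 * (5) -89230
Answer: 5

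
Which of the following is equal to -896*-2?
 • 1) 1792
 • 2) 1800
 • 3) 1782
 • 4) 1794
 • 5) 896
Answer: 1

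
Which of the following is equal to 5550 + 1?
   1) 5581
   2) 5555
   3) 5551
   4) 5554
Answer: 3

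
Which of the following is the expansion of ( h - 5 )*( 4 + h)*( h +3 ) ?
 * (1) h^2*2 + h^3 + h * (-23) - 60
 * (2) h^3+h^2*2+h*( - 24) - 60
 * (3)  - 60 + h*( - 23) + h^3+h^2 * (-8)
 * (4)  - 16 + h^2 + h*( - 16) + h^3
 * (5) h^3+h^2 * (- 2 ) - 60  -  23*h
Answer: 1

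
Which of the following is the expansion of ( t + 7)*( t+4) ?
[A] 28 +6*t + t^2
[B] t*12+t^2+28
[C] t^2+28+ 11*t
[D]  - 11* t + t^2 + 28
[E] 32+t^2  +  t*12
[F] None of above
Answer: C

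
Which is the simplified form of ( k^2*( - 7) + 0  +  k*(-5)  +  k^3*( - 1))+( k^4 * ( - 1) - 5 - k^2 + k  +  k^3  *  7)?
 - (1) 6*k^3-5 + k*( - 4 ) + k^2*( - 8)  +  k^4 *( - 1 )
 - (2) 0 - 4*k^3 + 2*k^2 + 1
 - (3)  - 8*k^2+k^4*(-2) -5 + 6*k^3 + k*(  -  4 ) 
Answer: 1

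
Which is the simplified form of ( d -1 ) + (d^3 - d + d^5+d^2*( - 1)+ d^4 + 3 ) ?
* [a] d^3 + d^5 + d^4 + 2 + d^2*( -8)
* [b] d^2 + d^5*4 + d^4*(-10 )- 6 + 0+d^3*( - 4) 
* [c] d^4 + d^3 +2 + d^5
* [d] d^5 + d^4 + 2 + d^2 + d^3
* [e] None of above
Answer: e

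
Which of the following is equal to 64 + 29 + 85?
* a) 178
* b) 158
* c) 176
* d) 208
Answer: a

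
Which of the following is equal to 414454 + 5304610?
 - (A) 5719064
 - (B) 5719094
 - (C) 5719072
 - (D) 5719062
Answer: A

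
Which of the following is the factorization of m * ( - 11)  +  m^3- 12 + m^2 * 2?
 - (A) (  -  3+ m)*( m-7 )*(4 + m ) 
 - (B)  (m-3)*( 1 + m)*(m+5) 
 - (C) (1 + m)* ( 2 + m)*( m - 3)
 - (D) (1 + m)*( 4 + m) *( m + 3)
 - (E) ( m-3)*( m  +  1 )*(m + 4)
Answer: E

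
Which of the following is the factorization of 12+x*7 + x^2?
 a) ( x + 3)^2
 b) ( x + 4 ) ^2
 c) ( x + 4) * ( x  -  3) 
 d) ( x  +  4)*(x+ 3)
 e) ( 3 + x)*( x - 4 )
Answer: d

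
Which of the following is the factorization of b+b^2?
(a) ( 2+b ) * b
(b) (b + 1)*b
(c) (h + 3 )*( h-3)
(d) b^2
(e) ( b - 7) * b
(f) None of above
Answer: b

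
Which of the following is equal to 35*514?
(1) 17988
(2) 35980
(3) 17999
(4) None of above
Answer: 4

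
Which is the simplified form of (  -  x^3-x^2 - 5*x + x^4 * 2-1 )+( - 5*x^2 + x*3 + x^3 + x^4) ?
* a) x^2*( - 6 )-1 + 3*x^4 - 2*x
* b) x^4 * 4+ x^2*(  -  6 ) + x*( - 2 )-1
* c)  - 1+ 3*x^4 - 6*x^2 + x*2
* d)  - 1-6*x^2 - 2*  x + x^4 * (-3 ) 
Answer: a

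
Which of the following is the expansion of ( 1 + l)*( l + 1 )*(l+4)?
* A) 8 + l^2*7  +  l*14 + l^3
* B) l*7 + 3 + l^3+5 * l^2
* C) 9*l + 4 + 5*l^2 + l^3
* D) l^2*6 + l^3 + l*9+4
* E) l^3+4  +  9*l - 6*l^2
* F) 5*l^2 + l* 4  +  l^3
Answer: D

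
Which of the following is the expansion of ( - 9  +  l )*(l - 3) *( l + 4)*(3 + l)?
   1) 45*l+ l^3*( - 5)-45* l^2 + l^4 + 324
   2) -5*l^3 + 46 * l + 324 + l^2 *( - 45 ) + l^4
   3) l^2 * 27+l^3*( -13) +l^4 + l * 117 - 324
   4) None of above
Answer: 1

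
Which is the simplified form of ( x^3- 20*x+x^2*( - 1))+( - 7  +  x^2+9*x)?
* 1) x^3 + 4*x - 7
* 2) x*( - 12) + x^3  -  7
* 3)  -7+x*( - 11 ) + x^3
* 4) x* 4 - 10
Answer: 3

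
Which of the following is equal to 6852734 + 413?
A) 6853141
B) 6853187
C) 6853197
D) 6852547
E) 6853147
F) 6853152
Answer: E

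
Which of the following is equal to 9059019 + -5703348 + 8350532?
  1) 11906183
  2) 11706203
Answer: 2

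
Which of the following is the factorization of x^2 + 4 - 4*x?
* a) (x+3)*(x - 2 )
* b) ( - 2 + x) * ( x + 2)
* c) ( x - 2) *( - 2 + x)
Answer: c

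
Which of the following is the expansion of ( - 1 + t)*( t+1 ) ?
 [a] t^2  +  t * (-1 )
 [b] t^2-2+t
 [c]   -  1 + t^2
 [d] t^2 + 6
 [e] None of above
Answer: c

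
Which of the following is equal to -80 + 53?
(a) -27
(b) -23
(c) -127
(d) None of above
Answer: a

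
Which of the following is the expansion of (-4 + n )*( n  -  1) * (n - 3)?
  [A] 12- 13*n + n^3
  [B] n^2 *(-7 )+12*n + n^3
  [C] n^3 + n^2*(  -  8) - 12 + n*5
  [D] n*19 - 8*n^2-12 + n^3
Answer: D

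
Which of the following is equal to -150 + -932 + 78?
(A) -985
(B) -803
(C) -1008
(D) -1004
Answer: D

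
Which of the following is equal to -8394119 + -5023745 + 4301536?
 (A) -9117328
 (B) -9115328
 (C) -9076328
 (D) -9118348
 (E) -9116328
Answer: E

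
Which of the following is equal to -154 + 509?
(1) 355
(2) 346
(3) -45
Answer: 1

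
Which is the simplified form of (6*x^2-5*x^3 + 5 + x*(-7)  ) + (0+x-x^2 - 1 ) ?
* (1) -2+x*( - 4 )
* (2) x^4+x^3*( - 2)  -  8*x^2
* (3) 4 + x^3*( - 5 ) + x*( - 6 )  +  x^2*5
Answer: 3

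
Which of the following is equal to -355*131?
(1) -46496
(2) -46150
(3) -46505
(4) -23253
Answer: 3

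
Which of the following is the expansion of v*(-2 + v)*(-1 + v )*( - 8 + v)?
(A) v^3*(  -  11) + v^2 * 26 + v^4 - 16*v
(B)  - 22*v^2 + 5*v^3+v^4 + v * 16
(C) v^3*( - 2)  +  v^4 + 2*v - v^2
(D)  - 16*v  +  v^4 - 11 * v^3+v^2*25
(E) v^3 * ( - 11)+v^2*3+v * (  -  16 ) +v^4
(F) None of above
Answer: A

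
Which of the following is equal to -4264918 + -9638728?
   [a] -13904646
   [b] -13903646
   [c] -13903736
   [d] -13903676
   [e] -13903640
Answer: b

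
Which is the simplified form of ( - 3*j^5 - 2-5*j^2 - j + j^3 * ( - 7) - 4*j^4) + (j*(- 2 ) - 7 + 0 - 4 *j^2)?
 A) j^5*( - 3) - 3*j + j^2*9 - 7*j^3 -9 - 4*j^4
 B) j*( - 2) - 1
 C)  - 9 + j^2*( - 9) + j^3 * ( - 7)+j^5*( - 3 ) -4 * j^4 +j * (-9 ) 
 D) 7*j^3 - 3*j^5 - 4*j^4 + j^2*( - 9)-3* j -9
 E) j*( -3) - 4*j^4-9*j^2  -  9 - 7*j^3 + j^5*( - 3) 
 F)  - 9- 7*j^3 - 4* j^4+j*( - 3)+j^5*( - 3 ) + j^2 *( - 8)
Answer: E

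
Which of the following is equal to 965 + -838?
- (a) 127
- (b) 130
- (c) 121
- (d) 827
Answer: a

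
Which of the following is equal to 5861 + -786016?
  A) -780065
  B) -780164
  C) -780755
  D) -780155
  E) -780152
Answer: D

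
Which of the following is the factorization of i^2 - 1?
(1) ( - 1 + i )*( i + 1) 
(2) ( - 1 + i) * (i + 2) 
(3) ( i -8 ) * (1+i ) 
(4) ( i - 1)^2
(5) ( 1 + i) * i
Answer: 1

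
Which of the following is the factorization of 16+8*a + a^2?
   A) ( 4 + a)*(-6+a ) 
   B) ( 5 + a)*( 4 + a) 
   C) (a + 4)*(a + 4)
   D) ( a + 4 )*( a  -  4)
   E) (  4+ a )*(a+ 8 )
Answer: C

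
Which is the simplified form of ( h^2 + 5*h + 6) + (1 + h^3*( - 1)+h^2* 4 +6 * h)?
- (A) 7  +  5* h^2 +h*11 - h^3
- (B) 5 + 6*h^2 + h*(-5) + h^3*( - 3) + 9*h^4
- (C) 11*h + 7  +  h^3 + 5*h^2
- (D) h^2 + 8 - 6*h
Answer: A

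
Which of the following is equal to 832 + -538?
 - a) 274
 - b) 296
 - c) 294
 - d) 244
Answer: c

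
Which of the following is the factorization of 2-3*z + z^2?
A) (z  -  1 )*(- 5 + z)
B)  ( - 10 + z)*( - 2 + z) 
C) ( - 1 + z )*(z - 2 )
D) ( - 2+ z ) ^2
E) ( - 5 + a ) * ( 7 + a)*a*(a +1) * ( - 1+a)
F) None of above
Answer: C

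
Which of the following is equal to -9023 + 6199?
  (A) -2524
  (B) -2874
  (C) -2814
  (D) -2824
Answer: D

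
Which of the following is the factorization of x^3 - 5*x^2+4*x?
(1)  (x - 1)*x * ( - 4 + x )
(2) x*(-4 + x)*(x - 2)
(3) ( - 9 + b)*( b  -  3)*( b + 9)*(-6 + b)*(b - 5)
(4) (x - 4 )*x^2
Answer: 1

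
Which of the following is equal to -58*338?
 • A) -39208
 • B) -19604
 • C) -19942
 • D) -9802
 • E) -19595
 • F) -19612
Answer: B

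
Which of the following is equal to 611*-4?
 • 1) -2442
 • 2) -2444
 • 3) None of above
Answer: 2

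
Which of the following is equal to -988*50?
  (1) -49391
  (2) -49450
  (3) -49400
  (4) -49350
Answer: 3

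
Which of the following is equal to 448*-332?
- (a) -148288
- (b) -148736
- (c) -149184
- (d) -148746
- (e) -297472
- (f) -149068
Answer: b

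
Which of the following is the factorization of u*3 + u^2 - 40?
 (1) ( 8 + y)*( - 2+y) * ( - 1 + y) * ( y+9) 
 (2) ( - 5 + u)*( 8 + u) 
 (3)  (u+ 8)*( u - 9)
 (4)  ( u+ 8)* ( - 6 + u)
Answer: 2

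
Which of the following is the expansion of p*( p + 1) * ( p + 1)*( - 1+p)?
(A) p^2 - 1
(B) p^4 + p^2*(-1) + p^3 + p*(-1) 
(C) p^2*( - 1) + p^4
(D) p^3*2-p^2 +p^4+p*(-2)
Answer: B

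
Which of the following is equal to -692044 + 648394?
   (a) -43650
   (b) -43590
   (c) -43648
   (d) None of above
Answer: a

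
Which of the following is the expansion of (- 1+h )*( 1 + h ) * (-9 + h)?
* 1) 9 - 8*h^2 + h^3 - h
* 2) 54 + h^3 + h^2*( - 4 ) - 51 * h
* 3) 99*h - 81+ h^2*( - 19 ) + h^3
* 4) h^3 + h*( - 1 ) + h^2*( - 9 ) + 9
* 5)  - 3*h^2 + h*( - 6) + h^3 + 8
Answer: 4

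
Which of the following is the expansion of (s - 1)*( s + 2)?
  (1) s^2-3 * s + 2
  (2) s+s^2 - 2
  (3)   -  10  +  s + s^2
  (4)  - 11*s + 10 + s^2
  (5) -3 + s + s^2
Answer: 2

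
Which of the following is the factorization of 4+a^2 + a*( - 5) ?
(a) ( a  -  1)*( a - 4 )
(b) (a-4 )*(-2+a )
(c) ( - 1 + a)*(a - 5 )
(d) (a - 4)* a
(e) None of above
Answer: a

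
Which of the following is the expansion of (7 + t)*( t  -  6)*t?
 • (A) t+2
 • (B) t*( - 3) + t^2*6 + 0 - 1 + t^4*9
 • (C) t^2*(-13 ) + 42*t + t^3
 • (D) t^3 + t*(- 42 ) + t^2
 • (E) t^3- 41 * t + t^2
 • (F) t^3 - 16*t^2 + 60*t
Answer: D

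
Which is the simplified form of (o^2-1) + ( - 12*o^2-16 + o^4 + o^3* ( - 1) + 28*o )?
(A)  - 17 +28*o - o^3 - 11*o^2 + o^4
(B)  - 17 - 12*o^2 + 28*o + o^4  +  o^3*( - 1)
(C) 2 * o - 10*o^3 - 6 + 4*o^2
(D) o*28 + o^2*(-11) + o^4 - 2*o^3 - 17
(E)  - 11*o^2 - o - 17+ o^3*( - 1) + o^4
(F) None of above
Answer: A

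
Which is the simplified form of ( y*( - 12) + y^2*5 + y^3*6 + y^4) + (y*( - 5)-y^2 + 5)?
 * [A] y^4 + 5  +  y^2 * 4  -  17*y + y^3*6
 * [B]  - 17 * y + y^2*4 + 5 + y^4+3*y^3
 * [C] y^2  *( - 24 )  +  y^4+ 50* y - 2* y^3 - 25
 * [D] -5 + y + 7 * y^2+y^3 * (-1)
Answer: A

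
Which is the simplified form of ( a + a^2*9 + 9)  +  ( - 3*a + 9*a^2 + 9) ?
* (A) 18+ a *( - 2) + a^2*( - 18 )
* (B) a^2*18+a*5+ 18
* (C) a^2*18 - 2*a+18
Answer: C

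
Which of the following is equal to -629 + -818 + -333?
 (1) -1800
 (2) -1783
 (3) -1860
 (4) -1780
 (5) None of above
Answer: 4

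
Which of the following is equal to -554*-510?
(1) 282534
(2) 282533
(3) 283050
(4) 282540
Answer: 4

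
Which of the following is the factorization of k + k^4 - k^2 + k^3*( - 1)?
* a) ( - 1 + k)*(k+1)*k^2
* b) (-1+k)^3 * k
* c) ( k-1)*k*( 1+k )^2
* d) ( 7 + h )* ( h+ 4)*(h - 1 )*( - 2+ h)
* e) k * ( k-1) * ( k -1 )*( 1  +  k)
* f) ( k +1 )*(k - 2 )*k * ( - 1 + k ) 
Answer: e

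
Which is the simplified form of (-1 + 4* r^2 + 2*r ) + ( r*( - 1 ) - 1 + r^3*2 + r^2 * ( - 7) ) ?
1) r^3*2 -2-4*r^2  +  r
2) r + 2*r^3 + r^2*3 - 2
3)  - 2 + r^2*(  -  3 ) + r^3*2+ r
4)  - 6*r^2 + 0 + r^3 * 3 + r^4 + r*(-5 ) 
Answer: 3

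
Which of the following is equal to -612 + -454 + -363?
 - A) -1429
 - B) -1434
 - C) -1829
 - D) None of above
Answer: A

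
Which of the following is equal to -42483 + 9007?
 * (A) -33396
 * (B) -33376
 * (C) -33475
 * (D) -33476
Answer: D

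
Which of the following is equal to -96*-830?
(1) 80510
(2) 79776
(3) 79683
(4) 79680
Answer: 4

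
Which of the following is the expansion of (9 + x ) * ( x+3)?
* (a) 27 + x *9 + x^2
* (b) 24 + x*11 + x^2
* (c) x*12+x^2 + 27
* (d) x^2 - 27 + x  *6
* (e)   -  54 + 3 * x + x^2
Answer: c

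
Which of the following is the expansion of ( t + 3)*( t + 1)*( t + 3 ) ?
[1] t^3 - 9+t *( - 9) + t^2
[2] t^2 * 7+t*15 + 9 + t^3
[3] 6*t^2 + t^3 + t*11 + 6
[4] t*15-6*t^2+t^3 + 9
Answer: 2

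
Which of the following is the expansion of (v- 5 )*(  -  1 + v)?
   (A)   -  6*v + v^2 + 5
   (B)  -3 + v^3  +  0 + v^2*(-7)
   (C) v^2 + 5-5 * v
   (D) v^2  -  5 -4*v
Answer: A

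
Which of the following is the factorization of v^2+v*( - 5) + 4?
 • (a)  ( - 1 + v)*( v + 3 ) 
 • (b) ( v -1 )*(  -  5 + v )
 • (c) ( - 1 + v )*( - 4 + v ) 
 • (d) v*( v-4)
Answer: c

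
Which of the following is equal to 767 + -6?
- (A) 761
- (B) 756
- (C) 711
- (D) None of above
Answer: A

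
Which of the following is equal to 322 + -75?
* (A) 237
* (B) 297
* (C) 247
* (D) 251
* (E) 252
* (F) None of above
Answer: C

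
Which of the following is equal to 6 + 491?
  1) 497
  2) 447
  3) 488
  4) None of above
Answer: 1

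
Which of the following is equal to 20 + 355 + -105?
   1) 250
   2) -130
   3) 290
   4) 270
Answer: 4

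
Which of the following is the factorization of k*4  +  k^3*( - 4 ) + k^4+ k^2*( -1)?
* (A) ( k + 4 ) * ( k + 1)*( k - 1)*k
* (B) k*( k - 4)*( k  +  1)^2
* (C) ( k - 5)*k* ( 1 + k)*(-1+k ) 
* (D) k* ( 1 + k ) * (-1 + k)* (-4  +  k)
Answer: D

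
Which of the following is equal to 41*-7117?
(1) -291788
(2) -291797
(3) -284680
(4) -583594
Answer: 2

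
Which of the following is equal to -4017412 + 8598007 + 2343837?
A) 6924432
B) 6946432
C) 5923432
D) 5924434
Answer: A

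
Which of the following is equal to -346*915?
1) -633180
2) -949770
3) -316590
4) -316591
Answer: 3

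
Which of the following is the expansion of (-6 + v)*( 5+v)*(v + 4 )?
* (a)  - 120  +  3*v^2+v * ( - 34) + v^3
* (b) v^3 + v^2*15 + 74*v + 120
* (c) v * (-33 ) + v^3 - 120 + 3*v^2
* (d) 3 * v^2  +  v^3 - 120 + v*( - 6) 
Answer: a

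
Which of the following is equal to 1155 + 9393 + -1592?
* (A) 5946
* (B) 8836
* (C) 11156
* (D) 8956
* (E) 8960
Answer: D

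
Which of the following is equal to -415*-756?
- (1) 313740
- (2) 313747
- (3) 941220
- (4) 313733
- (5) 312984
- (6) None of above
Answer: 1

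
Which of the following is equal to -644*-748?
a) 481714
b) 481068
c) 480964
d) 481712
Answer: d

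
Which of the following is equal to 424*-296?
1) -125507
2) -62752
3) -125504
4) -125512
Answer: 3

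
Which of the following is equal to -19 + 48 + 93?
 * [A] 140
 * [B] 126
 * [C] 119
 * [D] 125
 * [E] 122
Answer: E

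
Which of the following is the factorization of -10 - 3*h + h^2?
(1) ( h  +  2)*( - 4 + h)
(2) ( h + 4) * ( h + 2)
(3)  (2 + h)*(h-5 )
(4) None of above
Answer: 3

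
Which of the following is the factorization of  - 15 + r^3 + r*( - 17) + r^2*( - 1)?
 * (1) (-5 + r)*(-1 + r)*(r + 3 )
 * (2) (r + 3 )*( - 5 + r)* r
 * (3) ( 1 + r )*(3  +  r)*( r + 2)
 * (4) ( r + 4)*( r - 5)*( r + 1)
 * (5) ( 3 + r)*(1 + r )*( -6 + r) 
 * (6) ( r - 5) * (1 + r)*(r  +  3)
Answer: 6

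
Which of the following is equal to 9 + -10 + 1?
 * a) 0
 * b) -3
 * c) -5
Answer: a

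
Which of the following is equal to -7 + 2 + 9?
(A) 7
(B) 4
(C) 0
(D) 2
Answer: B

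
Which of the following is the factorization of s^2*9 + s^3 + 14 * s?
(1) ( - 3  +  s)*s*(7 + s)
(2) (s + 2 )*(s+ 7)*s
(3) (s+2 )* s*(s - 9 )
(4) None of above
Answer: 2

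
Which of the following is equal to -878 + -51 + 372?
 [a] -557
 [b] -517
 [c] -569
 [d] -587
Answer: a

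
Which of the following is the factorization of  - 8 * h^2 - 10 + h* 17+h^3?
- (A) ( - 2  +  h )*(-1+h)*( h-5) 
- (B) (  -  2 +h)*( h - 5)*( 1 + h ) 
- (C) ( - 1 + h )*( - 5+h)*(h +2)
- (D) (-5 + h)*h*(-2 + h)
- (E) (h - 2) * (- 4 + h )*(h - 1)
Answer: A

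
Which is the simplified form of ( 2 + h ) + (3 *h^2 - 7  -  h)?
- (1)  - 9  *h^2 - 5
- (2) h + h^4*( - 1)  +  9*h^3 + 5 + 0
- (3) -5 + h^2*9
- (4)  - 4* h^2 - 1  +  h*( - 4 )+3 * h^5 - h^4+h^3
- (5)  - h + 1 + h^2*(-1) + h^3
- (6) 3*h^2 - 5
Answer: 6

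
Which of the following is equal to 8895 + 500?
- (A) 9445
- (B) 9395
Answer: B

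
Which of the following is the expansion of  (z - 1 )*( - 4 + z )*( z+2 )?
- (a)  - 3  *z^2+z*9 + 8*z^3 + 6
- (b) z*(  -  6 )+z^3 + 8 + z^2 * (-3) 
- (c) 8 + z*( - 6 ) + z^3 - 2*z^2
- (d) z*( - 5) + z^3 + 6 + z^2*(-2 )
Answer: b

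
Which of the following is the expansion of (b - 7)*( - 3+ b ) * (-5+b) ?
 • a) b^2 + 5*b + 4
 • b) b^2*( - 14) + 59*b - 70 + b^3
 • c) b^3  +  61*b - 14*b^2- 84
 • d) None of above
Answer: d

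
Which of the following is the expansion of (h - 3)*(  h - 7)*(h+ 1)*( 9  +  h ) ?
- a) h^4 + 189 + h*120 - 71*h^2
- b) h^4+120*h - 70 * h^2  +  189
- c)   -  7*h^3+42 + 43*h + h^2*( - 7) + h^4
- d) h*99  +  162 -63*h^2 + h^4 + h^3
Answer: b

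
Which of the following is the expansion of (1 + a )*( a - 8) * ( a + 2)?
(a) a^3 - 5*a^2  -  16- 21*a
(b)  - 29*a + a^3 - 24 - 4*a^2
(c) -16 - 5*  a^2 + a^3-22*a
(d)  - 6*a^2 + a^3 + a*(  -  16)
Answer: c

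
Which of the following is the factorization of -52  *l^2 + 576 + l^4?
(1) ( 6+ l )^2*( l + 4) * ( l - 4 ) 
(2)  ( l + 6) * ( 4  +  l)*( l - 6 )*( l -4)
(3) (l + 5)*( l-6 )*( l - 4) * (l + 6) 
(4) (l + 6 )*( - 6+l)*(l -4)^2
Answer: 2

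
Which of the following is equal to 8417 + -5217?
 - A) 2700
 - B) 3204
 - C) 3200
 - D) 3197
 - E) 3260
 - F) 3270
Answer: C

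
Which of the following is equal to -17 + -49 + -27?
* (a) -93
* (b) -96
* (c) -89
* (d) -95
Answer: a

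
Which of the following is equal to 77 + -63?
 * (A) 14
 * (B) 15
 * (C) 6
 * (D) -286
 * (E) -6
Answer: A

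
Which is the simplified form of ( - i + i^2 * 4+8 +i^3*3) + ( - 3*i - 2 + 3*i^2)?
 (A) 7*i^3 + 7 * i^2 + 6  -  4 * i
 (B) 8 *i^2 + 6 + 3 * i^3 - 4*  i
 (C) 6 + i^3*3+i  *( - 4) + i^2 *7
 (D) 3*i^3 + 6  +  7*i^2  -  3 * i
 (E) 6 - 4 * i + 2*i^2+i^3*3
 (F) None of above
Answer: C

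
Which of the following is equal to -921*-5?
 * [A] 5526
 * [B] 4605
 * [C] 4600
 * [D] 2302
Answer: B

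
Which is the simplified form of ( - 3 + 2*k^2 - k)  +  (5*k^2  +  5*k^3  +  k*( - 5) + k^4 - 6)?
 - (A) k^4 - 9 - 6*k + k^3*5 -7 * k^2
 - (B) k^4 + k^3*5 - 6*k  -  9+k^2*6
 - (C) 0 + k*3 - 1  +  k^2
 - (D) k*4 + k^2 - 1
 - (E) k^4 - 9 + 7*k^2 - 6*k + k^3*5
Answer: E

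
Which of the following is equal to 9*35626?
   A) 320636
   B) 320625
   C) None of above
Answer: C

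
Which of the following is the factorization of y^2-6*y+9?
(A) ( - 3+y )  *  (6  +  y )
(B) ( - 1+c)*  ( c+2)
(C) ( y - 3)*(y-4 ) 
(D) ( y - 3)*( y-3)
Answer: D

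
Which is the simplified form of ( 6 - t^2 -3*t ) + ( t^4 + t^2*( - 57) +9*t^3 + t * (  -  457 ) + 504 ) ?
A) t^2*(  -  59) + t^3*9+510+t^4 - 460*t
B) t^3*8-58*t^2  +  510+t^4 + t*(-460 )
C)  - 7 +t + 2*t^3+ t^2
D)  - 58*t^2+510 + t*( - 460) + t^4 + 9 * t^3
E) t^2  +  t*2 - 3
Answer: D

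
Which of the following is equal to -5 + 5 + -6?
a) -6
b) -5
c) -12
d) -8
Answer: a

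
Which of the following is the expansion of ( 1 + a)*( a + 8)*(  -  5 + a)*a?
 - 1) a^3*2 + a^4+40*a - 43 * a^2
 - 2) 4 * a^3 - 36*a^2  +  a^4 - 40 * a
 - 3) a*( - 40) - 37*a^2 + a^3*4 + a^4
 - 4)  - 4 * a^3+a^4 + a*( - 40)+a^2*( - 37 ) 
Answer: 3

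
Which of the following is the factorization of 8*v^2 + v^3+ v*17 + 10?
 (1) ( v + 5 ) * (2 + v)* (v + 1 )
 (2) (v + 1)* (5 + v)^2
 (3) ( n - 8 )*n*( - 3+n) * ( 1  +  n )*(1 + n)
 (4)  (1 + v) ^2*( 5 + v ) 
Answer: 1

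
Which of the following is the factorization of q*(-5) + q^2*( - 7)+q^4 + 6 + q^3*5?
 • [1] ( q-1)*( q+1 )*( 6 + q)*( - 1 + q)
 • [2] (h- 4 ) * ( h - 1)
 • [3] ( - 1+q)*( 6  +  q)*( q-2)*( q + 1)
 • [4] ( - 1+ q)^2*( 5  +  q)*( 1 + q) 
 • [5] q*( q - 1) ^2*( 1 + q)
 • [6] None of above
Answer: 1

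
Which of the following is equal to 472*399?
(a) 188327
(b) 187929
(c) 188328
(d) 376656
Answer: c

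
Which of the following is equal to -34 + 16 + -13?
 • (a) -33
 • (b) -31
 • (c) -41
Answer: b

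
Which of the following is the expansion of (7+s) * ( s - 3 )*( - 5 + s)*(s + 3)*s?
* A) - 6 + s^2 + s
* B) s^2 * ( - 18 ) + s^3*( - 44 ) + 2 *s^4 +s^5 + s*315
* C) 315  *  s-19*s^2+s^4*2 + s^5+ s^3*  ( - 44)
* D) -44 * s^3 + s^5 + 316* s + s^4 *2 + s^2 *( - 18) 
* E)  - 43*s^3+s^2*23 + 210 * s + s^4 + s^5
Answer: B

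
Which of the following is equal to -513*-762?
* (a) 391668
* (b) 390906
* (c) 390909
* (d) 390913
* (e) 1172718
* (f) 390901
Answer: b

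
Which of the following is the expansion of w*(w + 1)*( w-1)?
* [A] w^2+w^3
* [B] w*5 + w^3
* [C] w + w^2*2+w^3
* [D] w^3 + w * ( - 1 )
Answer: D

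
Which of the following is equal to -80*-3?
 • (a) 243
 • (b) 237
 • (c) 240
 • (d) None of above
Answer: c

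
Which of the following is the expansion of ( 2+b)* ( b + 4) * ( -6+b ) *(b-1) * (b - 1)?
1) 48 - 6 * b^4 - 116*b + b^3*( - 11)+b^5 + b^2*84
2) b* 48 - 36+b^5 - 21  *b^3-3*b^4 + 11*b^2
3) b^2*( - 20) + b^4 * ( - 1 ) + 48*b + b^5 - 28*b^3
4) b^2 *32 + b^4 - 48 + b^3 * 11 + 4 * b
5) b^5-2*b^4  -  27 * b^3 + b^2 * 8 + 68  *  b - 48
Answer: 5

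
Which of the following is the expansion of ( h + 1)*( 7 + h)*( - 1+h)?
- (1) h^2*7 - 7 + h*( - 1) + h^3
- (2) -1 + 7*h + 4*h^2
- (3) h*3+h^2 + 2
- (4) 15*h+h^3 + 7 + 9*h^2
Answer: 1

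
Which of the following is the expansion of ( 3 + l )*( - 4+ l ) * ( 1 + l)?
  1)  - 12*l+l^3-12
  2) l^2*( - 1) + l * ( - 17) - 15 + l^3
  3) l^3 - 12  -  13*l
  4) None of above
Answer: 3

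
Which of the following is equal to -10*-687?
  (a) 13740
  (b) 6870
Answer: b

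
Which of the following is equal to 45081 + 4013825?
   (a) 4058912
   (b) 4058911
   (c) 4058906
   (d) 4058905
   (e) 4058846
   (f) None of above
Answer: c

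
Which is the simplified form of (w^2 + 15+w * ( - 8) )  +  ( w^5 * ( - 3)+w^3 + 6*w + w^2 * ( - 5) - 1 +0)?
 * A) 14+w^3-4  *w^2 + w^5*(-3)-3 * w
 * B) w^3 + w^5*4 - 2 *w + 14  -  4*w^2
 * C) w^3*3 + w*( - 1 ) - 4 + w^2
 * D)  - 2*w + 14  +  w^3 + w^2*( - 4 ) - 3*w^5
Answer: D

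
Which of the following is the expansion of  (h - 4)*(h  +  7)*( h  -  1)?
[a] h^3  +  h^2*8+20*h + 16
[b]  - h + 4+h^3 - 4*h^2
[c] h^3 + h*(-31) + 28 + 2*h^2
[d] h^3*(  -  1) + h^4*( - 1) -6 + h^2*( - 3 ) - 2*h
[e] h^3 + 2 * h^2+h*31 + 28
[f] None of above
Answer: c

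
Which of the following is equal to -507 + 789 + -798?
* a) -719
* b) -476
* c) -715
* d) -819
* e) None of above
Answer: e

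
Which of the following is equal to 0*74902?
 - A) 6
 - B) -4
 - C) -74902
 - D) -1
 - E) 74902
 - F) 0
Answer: F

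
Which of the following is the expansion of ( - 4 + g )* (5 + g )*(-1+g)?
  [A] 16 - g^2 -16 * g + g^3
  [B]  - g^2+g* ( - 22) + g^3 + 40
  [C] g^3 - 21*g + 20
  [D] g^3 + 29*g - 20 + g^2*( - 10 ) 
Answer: C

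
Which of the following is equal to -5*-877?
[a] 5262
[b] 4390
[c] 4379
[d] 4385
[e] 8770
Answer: d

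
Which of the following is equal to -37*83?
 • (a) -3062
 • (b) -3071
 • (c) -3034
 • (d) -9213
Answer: b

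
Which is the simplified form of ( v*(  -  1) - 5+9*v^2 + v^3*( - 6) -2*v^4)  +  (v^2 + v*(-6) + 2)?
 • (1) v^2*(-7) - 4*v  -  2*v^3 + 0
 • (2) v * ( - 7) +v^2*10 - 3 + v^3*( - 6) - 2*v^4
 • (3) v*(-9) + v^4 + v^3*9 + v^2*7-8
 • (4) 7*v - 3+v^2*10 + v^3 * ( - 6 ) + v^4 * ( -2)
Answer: 2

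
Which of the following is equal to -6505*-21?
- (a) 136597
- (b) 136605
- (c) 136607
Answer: b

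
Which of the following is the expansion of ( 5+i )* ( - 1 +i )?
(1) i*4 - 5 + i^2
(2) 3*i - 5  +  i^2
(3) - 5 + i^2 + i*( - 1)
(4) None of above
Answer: 1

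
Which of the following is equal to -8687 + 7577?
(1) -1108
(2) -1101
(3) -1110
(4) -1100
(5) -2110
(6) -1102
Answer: 3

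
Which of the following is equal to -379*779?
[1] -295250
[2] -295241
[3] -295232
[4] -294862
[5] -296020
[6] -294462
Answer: 2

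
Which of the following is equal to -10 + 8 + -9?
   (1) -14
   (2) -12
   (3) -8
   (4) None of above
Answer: 4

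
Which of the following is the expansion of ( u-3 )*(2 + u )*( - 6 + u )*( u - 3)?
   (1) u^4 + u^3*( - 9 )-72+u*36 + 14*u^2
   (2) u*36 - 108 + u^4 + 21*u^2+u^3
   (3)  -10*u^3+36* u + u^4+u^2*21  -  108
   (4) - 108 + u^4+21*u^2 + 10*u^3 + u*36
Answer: 3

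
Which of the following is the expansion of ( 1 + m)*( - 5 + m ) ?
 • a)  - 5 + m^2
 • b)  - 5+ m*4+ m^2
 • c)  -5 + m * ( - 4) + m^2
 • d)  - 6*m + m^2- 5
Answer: c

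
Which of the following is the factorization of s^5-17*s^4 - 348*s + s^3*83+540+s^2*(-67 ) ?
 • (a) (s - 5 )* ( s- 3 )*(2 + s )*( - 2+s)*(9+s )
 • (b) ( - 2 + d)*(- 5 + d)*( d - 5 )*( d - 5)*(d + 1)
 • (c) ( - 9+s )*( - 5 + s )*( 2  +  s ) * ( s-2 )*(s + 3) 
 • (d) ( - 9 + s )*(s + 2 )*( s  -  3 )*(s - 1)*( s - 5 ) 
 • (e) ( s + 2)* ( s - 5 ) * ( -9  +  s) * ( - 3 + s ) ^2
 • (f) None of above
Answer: f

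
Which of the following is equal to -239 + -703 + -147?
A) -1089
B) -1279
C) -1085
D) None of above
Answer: A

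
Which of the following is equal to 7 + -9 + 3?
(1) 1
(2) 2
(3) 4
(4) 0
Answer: 1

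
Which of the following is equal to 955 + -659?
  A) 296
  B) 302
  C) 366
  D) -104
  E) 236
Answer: A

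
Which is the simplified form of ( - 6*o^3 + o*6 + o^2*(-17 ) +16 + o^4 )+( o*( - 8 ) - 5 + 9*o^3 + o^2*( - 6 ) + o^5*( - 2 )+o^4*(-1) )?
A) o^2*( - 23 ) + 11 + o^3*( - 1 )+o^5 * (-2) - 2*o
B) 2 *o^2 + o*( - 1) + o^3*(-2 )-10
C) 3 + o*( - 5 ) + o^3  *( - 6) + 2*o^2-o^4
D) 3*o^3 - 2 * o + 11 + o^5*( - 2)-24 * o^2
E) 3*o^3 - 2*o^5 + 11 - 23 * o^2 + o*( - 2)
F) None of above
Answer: E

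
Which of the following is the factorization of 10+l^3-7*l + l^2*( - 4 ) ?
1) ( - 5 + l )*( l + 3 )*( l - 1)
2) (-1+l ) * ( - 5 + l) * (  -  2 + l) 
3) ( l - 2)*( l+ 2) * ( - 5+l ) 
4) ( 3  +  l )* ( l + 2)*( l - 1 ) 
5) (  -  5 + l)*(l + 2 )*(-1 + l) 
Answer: 5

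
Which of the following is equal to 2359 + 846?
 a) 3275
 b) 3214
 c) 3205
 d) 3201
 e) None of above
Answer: c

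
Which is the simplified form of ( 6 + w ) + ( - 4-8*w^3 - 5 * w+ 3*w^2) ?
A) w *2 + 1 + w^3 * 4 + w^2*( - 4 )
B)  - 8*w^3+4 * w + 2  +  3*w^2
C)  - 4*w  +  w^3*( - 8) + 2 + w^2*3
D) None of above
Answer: C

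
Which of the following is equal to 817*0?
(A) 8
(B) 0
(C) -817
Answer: B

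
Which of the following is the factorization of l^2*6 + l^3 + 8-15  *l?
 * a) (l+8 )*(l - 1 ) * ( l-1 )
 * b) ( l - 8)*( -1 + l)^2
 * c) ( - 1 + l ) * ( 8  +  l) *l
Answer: a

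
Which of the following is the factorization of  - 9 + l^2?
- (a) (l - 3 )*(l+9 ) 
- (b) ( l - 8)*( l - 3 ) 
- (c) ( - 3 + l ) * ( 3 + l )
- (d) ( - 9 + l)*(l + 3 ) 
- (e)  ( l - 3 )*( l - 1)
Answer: c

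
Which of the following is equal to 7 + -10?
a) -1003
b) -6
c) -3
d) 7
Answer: c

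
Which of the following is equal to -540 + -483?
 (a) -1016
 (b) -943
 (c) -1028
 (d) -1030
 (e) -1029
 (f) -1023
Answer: f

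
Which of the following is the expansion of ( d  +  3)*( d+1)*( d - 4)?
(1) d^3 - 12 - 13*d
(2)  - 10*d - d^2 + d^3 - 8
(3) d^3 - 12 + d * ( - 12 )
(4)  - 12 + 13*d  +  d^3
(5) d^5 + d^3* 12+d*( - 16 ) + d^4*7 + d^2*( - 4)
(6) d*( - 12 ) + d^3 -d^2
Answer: 1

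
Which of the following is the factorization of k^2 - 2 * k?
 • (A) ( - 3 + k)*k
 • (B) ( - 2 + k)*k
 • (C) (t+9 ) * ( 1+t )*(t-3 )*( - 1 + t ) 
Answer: B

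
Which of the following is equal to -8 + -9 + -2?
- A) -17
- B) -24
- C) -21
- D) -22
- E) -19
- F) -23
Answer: E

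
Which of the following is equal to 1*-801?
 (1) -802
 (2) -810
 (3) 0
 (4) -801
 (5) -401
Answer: 4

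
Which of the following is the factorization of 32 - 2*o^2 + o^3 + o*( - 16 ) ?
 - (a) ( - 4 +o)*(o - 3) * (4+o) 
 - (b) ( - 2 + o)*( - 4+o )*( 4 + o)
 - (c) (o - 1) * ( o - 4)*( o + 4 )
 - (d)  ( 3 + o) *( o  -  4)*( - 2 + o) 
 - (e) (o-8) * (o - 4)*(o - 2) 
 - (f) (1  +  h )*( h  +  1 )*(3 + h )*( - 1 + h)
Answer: b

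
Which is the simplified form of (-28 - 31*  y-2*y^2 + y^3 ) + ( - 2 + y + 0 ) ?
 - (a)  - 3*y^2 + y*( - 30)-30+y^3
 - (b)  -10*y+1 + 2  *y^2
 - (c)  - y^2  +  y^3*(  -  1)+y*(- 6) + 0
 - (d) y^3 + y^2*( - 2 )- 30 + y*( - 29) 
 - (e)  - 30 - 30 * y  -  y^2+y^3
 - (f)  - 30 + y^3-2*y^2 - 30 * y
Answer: f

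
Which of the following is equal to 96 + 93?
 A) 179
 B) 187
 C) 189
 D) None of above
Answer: C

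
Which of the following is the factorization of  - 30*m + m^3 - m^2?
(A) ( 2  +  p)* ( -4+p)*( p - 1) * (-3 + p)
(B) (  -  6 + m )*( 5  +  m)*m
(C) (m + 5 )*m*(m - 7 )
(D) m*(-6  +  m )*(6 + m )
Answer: B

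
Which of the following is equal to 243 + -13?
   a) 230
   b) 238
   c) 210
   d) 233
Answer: a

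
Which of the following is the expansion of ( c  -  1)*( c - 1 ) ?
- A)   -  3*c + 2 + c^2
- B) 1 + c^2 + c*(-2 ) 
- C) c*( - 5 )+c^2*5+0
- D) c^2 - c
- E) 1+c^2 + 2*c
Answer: B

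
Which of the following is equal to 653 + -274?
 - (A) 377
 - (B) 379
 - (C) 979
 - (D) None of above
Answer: B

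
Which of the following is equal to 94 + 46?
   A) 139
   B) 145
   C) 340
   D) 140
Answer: D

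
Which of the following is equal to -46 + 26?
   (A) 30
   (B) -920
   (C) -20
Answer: C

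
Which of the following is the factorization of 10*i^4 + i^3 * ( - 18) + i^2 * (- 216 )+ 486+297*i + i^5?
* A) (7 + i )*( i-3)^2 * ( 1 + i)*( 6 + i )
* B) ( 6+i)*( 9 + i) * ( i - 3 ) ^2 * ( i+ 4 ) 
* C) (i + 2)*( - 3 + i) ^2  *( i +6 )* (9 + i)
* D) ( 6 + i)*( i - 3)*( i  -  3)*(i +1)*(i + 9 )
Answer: D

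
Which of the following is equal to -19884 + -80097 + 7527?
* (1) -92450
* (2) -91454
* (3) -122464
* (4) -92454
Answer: 4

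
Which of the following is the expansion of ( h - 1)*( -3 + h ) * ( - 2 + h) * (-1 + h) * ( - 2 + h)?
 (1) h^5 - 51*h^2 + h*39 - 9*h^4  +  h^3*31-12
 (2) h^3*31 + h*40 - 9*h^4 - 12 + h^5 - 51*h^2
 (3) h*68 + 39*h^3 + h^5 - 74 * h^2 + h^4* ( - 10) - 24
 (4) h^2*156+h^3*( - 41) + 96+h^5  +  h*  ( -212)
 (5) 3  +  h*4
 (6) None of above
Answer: 2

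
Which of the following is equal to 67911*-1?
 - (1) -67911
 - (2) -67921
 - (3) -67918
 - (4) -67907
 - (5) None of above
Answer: 1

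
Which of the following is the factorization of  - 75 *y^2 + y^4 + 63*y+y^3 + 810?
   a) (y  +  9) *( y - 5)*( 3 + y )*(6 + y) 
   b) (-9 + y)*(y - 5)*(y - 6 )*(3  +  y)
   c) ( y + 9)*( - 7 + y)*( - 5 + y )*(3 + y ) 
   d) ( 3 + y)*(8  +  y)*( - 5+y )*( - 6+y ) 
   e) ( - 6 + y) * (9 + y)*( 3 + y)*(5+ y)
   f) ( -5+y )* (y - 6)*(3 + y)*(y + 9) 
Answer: f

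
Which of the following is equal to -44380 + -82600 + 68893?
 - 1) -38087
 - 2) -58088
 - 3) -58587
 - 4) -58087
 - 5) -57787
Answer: 4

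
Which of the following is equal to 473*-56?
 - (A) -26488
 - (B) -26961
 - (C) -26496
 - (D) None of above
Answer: A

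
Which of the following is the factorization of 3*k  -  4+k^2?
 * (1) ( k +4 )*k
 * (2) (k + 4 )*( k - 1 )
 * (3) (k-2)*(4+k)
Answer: 2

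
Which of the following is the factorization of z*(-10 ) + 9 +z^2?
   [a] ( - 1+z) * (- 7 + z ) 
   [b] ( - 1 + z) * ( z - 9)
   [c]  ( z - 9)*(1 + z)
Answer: b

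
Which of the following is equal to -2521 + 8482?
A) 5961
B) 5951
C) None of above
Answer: A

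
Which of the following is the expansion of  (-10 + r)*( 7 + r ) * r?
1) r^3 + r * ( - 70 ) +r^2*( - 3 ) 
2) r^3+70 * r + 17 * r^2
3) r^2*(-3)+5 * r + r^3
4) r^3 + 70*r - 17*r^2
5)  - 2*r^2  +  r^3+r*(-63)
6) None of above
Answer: 1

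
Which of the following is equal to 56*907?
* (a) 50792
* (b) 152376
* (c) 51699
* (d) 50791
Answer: a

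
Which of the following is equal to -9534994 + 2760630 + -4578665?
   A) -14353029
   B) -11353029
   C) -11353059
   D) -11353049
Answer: B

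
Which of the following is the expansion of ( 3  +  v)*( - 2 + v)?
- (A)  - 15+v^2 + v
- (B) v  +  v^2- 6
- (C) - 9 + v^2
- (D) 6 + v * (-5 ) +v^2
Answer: B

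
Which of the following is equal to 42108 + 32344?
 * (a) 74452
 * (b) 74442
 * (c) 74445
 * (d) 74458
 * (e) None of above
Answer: a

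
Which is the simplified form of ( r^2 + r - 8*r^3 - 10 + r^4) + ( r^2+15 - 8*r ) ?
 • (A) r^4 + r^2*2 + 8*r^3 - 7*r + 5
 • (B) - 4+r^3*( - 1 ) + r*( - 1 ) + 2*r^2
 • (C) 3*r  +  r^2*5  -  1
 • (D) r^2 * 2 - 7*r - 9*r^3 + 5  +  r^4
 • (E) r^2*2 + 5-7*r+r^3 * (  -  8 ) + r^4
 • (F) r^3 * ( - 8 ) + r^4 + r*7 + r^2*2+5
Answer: E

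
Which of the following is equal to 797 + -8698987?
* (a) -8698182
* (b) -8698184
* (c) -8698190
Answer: c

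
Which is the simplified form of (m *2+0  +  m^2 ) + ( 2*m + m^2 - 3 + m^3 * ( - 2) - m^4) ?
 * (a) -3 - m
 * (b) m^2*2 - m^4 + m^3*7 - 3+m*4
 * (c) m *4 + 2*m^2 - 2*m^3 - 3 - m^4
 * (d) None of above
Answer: c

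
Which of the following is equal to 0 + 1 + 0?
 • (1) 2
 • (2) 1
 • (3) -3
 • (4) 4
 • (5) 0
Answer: 2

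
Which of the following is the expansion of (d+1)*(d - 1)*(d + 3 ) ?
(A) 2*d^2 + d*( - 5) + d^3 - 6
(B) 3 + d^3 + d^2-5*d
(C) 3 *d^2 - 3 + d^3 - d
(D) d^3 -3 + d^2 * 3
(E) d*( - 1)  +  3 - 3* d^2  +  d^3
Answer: C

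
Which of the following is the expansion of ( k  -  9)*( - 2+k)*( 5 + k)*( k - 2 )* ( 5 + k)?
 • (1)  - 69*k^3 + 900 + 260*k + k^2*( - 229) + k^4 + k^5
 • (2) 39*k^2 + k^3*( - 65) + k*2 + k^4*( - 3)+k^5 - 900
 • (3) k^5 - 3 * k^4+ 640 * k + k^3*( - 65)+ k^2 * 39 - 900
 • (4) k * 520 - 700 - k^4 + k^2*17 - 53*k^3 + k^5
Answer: 3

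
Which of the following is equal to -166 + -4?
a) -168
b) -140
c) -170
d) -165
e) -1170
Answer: c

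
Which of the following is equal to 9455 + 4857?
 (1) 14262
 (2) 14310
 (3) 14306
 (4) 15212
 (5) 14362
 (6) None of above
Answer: 6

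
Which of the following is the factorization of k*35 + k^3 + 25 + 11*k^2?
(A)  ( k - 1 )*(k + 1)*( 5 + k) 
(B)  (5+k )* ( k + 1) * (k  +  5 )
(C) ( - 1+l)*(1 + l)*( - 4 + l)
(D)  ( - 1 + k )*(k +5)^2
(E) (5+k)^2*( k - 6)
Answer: B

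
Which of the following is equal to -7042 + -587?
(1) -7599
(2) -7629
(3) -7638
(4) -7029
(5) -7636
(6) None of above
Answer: 2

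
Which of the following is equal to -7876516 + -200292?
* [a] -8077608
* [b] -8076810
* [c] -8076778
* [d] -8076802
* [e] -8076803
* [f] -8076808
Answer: f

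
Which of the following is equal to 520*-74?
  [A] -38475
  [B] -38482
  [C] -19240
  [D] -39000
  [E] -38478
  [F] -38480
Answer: F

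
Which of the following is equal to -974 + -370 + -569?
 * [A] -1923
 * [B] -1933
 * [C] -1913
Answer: C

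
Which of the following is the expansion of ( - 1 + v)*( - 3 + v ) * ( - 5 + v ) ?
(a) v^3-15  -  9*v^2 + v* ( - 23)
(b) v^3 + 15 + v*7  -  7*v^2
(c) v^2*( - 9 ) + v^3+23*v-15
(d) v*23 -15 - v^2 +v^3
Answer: c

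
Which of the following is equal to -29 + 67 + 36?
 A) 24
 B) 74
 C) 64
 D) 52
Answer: B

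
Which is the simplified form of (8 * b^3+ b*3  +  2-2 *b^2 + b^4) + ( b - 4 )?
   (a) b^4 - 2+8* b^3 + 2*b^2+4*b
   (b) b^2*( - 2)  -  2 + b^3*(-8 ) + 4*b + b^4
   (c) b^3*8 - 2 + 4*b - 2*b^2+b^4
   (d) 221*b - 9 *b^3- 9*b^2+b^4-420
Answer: c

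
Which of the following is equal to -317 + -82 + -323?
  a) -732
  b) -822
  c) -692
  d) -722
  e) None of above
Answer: d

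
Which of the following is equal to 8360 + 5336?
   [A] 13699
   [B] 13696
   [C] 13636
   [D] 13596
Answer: B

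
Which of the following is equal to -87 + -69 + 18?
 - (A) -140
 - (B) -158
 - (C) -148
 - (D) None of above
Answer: D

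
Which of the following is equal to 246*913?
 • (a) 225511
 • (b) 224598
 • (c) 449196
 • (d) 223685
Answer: b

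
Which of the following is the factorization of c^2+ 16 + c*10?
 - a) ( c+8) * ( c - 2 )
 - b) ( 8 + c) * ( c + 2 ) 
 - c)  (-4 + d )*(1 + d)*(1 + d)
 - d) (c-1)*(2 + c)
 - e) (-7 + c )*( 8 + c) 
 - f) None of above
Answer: b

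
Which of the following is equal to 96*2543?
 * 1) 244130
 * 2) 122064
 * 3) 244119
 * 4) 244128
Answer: 4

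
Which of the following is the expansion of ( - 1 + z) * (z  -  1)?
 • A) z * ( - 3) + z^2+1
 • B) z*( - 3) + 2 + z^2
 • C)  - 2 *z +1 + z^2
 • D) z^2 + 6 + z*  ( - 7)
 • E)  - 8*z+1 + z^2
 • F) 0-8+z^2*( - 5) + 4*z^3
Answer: C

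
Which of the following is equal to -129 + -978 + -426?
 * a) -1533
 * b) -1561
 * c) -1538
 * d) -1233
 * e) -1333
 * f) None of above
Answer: a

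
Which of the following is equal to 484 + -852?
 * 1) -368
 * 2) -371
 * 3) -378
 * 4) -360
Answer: 1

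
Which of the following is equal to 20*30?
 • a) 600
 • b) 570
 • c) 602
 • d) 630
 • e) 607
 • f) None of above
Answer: a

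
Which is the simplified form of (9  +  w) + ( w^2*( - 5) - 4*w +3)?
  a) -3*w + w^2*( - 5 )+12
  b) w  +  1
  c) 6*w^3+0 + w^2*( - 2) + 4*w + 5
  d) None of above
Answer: a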